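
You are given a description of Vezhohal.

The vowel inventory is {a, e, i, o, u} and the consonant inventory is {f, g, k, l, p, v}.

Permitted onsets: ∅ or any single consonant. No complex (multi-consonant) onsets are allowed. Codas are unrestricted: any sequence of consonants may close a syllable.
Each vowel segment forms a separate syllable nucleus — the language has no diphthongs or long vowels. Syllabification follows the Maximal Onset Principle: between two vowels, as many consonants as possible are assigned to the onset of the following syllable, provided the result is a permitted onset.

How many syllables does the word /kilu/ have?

2

Vowels present: i, u; each is a nucleus, giving 2 syllables.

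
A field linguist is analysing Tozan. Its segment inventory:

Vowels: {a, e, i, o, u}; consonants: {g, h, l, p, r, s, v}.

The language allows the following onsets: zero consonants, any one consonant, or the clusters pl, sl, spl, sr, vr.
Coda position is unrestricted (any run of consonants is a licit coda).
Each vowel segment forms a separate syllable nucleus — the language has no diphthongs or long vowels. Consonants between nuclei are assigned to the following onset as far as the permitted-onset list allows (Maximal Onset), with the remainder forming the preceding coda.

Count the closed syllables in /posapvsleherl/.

2

The vowels are o, a, e, e — 4 nuclei, so 4 syllables.
V1 /o/ – V2 /a/: just /s/ — single C goes to the following onset.
V2 /a/ – V3 /e/: /pvsl/ — longest licit onset from the right is /sl/, leaving /pv/ as coda.
V3 /e/ – V4 /e/: just /h/ — single C goes to the following onset.
Putting it together: po.sapv.sle.herl.
Classifying each syllable: /po/ (open), /sapv/ (closed), /sle/ (open), /herl/ (closed).
Closed syllables: 2.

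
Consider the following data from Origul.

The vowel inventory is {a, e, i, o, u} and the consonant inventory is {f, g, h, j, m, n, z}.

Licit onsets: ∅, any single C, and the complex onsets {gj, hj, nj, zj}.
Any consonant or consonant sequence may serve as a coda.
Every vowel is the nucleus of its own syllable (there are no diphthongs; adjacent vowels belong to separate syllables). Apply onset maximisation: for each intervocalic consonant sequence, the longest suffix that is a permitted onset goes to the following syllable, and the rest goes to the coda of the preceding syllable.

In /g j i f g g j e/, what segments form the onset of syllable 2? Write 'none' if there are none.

Nuclei (vowels): i, e → 2 syllables.
V1 /i/ – V2 /e/: /fggj/; trying suffixes from longest down, /gj/ is the first permitted one, so coda /fg/ | onset /gj/.
Putting it together: gjifg.gje.
Syllable 2 is /gje/: onset /gj/, nucleus /e/, coda ∅.

gj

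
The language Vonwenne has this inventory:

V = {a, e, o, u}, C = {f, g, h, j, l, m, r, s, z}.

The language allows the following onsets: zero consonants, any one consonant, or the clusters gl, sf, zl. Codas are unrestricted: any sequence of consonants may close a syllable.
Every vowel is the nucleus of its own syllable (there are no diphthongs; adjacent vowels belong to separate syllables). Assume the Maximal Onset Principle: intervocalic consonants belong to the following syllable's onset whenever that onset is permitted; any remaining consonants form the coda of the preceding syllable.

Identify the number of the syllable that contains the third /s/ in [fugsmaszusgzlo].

Vowels present: u, a, u, o; each is a nucleus, giving 4 syllables.
σ1/σ2 boundary: cluster /gsm/ — the longest permitted-onset suffix is /m/; onset = /m/, preceding coda = /gs/.
σ2/σ3 boundary: /sz/ — longest licit onset from the right is /z/, leaving /s/ as coda.
σ3/σ4 boundary: /sgzl/; trying suffixes from longest down, /zl/ is the first permitted one, so coda /sg/ | onset /zl/.
Syllabification: fugs.mas.zusg.zlo.
The third /s/ is in the coda of syllable 3 (/zusg/).

3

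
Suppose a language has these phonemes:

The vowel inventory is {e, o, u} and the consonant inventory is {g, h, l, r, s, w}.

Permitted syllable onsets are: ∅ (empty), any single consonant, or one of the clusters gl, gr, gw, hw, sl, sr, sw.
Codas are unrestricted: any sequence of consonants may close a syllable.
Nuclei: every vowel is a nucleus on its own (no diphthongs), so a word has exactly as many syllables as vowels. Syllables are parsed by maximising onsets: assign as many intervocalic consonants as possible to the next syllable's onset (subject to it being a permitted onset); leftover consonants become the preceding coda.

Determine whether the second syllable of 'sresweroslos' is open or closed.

Vowels present: e, e, o, o; each is a nucleus, giving 4 syllables.
/e…e/ gap (V1→V2): /sw/ is a licit onset in full, so it all attaches to the next syllable.
/e…o/ gap (V2→V3): just /r/ — single C goes to the following onset.
/o…o/ gap (V3→V4): /sl/ is a licit onset in full, so it all attaches to the next syllable.
Result: sre.swe.ro.slos.
Syllable 2 is /swe/; it ends in its nucleus with no coda, so it is open.

open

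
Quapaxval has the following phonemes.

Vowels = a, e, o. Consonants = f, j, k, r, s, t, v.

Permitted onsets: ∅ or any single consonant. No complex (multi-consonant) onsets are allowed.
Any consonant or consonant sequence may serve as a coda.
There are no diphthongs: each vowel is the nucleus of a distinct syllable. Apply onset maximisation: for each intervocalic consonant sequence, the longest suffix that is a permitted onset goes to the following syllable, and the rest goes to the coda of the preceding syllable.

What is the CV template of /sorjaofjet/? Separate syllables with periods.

CVC.CV.VC.CVC

Vowels present: o, a, o, e; each is a nucleus, giving 4 syllables.
/o…a/ gap (V1→V2): cluster /rj/ — the longest permitted-onset suffix is /j/; onset = /j/, preceding coda = /r/.
/a…o/ gap (V2→V3): nothing intervenes; syllable break is V.V.
/o…e/ gap (V3→V4): /fj/ splits as /f/ + /j/ (/j/ is the longest suffix that is a licit onset).
Result: sor.ja.of.jet.
Mapping each syllable to C/V: /sor/ → CVC, /ja/ → CV, /of/ → VC, /jet/ → CVC.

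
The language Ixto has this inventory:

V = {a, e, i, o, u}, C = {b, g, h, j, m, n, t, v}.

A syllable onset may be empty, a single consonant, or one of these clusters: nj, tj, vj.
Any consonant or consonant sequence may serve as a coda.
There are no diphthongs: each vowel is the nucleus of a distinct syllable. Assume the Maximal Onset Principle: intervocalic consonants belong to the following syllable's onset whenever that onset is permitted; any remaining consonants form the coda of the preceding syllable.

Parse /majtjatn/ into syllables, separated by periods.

Vowels present: a, a; each is a nucleus, giving 2 syllables.
V1 /a/ – V2 /a/: cluster /jtj/ — the longest permitted-onset suffix is /tj/; onset = /tj/, preceding coda = /j/.

maj.tjatn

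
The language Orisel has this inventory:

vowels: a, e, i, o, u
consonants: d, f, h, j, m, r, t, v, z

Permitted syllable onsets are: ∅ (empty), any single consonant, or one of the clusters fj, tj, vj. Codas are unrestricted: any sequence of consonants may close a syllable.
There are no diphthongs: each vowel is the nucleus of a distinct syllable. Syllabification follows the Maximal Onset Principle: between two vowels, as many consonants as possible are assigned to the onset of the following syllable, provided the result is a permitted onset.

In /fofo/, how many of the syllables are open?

Vowels present: o, o; each is a nucleus, giving 2 syllables.
V1 /o/ – V2 /o/: /f/ → onset of the next syllable (single consonants are always licit onsets).
Putting it together: fo.fo.
Classifying each syllable: /fo/ (open), /fo/ (open).
Open syllables: 2.

2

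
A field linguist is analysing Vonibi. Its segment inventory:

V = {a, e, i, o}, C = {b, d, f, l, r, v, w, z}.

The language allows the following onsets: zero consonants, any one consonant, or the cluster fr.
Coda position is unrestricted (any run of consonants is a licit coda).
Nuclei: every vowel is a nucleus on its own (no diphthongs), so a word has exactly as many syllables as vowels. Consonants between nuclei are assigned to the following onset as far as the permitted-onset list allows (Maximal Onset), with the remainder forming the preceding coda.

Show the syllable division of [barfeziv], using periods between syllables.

bar.fe.ziv

Nuclei (vowels): a, e, i → 3 syllables.
σ1/σ2 boundary: /rf/ — longest licit onset from the right is /f/, leaving /r/ as coda.
σ2/σ3 boundary: /z/ → onset of the next syllable (single consonants are always licit onsets).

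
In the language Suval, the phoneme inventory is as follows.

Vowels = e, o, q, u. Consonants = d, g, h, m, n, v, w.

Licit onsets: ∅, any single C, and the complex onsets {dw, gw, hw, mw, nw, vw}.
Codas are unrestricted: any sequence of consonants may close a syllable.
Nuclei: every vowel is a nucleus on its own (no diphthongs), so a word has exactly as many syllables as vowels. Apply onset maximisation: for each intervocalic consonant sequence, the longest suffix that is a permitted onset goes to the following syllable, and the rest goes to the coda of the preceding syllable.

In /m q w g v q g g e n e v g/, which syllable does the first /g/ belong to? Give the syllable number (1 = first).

1

Nuclei (vowels): q, q, e, e → 4 syllables.
Between /q/ (V1) and /q/ (V2): cluster /wgv/ — the longest permitted-onset suffix is /v/; onset = /v/, preceding coda = /wg/.
Between /q/ (V2) and /e/ (V3): /gg/ — longest licit onset from the right is /g/, leaving /g/ as coda.
Between /e/ (V3) and /e/ (V4): /n/ → onset of the next syllable (single consonants are always licit onsets).
Syllabification: mqwg.vqg.ge.nevg.
The first /g/ is in the coda of syllable 1 (/mqwg/).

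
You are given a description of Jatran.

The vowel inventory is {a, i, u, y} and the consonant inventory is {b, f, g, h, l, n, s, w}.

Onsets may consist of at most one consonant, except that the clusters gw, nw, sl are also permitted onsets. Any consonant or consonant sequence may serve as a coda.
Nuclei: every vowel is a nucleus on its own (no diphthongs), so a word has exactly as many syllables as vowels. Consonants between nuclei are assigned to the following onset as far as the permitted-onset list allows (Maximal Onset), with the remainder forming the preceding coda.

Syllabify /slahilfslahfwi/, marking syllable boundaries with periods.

Vowels present: a, i, a, i; each is a nucleus, giving 4 syllables.
/a…i/ gap (V1→V2): /h/ is a single consonant, so it becomes the next onset.
/i…a/ gap (V2→V3): cluster /lfsl/ — the longest permitted-onset suffix is /sl/; onset = /sl/, preceding coda = /lf/.
/a…i/ gap (V3→V4): /hfw/; trying suffixes from longest down, /w/ is the first permitted one, so coda /hf/ | onset /w/.

sla.hilf.slahf.wi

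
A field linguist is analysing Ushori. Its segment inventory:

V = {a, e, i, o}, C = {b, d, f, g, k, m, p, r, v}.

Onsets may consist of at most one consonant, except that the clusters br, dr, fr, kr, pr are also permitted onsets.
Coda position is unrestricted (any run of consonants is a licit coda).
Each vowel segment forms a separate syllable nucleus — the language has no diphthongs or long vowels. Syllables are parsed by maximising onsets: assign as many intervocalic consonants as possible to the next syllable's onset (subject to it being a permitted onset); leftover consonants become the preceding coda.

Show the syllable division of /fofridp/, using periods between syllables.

fo.fridp

Nuclei (vowels): o, i → 2 syllables.
V1 /o/ – V2 /i/: cluster /fr/ — /fr/ is itself a permitted onset, so the whole cluster goes right; preceding coda = ∅.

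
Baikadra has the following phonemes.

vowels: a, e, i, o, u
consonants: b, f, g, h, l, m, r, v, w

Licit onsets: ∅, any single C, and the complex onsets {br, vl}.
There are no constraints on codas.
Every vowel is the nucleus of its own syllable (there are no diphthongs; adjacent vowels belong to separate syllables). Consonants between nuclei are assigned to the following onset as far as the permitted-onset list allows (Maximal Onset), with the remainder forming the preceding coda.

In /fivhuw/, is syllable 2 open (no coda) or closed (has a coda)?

closed

Nuclei (vowels): i, u → 2 syllables.
/i…u/ gap (V1→V2): cluster /vh/ — the longest permitted-onset suffix is /h/; onset = /h/, preceding coda = /v/.
So the parse is fiv.huw.
Syllable 2 is /huw/ with coda /w/, so it is closed.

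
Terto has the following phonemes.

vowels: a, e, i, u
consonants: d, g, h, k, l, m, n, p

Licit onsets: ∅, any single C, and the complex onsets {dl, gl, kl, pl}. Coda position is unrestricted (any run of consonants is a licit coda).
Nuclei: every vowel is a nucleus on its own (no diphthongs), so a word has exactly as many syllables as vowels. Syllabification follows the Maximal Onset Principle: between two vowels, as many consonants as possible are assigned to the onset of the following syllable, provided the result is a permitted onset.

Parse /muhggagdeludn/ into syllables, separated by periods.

Nuclei (vowels): u, a, e, u → 4 syllables.
V1 /u/ – V2 /a/: cluster /hgg/ — the longest permitted-onset suffix is /g/; onset = /g/, preceding coda = /hg/.
V2 /a/ – V3 /e/: /gd/ splits as /g/ + /d/ (/d/ is the longest suffix that is a licit onset).
V3 /e/ – V4 /u/: /l/ → onset of the next syllable (single consonants are always licit onsets).

muhg.gag.de.ludn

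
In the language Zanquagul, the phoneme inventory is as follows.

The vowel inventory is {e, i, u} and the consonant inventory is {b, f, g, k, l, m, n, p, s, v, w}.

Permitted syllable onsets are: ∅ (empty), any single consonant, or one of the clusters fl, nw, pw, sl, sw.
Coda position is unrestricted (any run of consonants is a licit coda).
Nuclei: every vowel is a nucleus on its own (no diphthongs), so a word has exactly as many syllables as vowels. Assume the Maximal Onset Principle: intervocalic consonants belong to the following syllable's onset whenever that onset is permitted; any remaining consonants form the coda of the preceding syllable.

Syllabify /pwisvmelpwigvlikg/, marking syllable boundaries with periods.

pwisv.mel.pwigv.likg

Nuclei (vowels): i, e, i, i → 4 syllables.
/i…e/ gap (V1→V2): /svm/; trying suffixes from longest down, /m/ is the first permitted one, so coda /sv/ | onset /m/.
/e…i/ gap (V2→V3): /lpw/; trying suffixes from longest down, /pw/ is the first permitted one, so coda /l/ | onset /pw/.
/i…i/ gap (V3→V4): /gvl/; trying suffixes from longest down, /l/ is the first permitted one, so coda /gv/ | onset /l/.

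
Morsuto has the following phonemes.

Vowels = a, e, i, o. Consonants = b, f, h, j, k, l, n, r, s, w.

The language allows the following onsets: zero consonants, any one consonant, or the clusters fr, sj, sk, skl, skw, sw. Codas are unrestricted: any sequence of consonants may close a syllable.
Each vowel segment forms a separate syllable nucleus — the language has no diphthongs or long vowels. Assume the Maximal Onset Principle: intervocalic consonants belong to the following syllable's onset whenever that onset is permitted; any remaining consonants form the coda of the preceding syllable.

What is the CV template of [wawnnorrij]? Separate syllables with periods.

CVCC.CVC.CVC

The vowels are a, o, i — 3 nuclei, so 3 syllables.
Between /a/ (V1) and /o/ (V2): /wnn/ splits as /wn/ + /n/ (/n/ is the longest suffix that is a licit onset).
Between /o/ (V2) and /i/ (V3): cluster /rr/ — the longest permitted-onset suffix is /r/; onset = /r/, preceding coda = /r/.
Putting it together: wawn.nor.rij.
Mapping each syllable to C/V: /wawn/ → CVCC, /nor/ → CVC, /rij/ → CVC.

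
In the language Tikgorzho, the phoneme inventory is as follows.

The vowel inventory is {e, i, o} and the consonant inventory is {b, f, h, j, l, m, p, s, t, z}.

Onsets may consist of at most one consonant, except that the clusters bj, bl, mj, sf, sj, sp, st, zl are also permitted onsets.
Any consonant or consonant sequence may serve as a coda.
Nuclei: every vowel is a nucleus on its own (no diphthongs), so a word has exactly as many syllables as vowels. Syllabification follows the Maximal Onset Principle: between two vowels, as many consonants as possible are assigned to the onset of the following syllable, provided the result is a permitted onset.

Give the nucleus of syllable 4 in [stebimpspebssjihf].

Nuclei (vowels): e, i, e, i → 4 syllables.
The fourth nucleus (vowel 4 from the left) is /i/.

i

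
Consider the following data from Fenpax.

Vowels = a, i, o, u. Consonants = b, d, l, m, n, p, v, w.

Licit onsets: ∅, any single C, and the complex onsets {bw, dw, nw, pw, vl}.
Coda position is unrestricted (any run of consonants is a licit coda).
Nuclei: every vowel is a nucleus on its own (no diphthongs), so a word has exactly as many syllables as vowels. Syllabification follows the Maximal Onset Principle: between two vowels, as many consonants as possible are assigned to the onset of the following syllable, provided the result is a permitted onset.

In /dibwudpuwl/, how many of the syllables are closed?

The vowels are i, u, u — 3 nuclei, so 3 syllables.
Between /i/ (V1) and /u/ (V2): cluster /bw/ — /bw/ is itself a permitted onset, so the whole cluster goes right; preceding coda = ∅.
Between /u/ (V2) and /u/ (V3): /dp/ splits as /d/ + /p/ (/p/ is the longest suffix that is a licit onset).
Syllabification: di.bwud.puwl.
Classifying each syllable: /di/ (open), /bwud/ (closed), /puwl/ (closed).
Closed syllables: 2.

2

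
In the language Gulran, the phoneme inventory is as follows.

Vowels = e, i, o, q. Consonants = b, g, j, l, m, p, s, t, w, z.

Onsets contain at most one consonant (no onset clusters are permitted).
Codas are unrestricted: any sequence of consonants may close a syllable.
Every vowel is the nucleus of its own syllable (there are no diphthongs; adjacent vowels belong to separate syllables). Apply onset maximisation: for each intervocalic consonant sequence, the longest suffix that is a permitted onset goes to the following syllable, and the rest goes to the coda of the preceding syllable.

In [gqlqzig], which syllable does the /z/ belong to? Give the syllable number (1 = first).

3

Vowels present: q, q, i; each is a nucleus, giving 3 syllables.
V1 /q/ – V2 /q/: just /l/ — single C goes to the following onset.
V2 /q/ – V3 /i/: /z/ → onset of the next syllable (single consonants are always licit onsets).
Result: gq.lq.zig.
The /z/ is in the onset of syllable 3 (/zig/).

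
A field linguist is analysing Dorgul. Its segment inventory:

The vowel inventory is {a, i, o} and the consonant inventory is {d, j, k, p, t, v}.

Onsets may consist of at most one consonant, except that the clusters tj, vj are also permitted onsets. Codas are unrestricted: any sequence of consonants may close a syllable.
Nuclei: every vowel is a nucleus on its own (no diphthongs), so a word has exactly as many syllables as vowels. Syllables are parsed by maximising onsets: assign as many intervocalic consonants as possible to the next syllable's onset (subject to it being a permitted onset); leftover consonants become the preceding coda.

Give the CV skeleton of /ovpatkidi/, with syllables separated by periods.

VC.CVC.CV.CV

Nuclei (vowels): o, a, i, i → 4 syllables.
V1 /o/ – V2 /a/: /vp/ splits as /v/ + /p/ (/p/ is the longest suffix that is a licit onset).
V2 /a/ – V3 /i/: cluster /tk/ — the longest permitted-onset suffix is /k/; onset = /k/, preceding coda = /t/.
V3 /i/ – V4 /i/: /d/ is a single consonant, so it becomes the next onset.
Putting it together: ov.pat.ki.di.
Mapping each syllable to C/V: /ov/ → VC, /pat/ → CVC, /ki/ → CV, /di/ → CV.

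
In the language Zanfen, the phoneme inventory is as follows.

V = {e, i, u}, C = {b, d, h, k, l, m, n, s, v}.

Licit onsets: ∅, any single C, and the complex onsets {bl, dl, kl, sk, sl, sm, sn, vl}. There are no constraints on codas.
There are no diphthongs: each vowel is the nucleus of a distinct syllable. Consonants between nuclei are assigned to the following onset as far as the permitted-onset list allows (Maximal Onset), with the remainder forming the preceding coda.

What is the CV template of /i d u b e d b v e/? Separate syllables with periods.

V.CV.CVCC.CV

Vowels present: i, u, e, e; each is a nucleus, giving 4 syllables.
σ1/σ2 boundary: just /d/ — single C goes to the following onset.
σ2/σ3 boundary: just /b/ — single C goes to the following onset.
σ3/σ4 boundary: /dbv/ — longest licit onset from the right is /v/, leaving /db/ as coda.
So the parse is i.du.bedb.ve.
Mapping each syllable to C/V: /i/ → V, /du/ → CV, /bedb/ → CVCC, /ve/ → CV.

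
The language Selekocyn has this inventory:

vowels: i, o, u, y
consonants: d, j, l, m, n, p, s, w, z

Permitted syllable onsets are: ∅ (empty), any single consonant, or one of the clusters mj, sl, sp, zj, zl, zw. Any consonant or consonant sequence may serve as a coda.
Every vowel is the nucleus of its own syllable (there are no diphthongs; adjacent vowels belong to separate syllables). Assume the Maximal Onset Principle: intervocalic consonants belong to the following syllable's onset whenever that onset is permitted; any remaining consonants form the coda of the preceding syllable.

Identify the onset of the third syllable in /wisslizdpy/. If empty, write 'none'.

Vowels present: i, i, y; each is a nucleus, giving 3 syllables.
V1 /i/ – V2 /i/: /ssl/ — longest licit onset from the right is /sl/, leaving /s/ as coda.
V2 /i/ – V3 /y/: /zdp/ — longest licit onset from the right is /p/, leaving /zd/ as coda.
Result: wis.slizd.py.
Syllable 3 is /py/: onset /p/, nucleus /y/, coda ∅.

p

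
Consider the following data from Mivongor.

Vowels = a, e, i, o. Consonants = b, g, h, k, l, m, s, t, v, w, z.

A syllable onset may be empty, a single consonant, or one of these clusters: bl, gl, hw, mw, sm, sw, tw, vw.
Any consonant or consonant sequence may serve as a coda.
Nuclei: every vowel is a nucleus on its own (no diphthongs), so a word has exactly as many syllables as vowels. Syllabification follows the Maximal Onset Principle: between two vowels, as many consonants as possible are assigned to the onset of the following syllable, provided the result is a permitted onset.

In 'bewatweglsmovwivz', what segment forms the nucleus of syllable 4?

The vowels are e, a, e, o, i — 5 nuclei, so 5 syllables.
The fourth nucleus (vowel 4 from the left) is /o/.

o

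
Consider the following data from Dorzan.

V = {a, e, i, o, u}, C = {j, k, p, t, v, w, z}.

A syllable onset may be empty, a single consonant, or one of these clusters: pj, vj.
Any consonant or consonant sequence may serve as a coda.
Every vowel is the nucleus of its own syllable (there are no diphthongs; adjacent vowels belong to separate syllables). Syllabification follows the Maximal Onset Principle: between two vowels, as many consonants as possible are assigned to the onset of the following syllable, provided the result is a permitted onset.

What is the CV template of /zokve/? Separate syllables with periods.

Nuclei (vowels): o, e → 2 syllables.
/o…e/ gap (V1→V2): /kv/; trying suffixes from longest down, /v/ is the first permitted one, so coda /k/ | onset /v/.
Result: zok.ve.
Mapping each syllable to C/V: /zok/ → CVC, /ve/ → CV.

CVC.CV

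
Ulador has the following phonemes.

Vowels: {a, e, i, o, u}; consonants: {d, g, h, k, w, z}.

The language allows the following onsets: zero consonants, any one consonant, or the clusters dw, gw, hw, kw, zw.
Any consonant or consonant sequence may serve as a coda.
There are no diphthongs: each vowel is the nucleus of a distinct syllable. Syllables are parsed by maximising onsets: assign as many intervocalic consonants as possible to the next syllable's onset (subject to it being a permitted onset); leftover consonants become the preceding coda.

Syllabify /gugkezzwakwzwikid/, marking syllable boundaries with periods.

Vowels present: u, e, a, i, i; each is a nucleus, giving 5 syllables.
/u…e/ gap (V1→V2): cluster /gk/ — the longest permitted-onset suffix is /k/; onset = /k/, preceding coda = /g/.
/e…a/ gap (V2→V3): /zzw/ — longest licit onset from the right is /zw/, leaving /z/ as coda.
/a…i/ gap (V3→V4): /kwzw/; trying suffixes from longest down, /zw/ is the first permitted one, so coda /kw/ | onset /zw/.
/i…i/ gap (V4→V5): just /k/ — single C goes to the following onset.

gug.kez.zwakw.zwi.kid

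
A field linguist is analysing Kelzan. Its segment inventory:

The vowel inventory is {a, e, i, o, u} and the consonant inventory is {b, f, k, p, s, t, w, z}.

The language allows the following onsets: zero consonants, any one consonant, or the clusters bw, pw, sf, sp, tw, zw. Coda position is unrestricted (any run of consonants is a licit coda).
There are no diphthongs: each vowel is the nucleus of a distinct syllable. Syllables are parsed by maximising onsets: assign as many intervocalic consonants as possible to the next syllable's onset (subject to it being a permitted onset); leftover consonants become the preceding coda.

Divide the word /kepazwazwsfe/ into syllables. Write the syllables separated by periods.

The vowels are e, a, a, e — 4 nuclei, so 4 syllables.
σ1/σ2 boundary: /p/ → onset of the next syllable (single consonants are always licit onsets).
σ2/σ3 boundary: /zw/ is a licit onset in full, so it all attaches to the next syllable.
σ3/σ4 boundary: cluster /zwsf/ — the longest permitted-onset suffix is /sf/; onset = /sf/, preceding coda = /zw/.

ke.pa.zwazw.sfe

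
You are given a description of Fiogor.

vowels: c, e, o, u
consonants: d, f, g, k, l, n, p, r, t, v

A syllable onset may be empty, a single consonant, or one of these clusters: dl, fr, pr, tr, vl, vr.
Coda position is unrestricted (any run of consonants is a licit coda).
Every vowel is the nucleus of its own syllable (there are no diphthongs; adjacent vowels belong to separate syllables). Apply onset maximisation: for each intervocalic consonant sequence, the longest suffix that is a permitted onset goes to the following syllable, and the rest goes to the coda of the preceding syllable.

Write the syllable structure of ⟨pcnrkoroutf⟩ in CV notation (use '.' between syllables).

CVCC.CV.CV.VCC

Vowels present: c, o, o, u; each is a nucleus, giving 4 syllables.
V1 /c/ – V2 /o/: /nrk/; trying suffixes from longest down, /k/ is the first permitted one, so coda /nr/ | onset /k/.
V2 /o/ – V3 /o/: /r/ is a single consonant, so it becomes the next onset.
V3 /o/ – V4 /u/: hiatus — the boundary sits between the two vowels.
So the parse is pcnr.ko.ro.utf.
Mapping each syllable to C/V: /pcnr/ → CVCC, /ko/ → CV, /ro/ → CV, /utf/ → VCC.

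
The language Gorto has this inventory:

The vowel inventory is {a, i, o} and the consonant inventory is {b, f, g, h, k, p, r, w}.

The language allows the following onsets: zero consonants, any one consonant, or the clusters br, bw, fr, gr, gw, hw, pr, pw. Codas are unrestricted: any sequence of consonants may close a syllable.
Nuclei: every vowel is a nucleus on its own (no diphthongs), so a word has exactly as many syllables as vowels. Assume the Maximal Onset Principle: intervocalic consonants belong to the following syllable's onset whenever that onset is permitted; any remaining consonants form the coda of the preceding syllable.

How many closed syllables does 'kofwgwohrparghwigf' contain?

4

Vowels present: o, o, a, i; each is a nucleus, giving 4 syllables.
σ1/σ2 boundary: /fwgw/ — longest licit onset from the right is /gw/, leaving /fw/ as coda.
σ2/σ3 boundary: /hrp/ splits as /hr/ + /p/ (/p/ is the longest suffix that is a licit onset).
σ3/σ4 boundary: /rghw/; trying suffixes from longest down, /hw/ is the first permitted one, so coda /rg/ | onset /hw/.
Putting it together: kofw.gwohr.parg.hwigf.
Classifying each syllable: /kofw/ (closed), /gwohr/ (closed), /parg/ (closed), /hwigf/ (closed).
Closed syllables: 4.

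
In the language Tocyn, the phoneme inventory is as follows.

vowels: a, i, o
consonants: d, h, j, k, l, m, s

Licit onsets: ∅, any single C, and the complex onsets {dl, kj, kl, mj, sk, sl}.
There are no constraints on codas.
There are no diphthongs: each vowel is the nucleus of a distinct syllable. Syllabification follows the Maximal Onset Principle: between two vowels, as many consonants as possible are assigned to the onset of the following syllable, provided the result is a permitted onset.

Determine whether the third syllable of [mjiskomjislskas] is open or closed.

closed

Vowels present: i, o, i, a; each is a nucleus, giving 4 syllables.
σ1/σ2 boundary: /sk/ — entire cluster is a permitted onset → onset /sk/, coda ∅.
σ2/σ3 boundary: /mj/ is a licit onset in full, so it all attaches to the next syllable.
σ3/σ4 boundary: cluster /slsk/ — the longest permitted-onset suffix is /sk/; onset = /sk/, preceding coda = /sl/.
Syllabification: mji.sko.mjisl.skas.
Syllable 3 is /mjisl/ with coda /sl/, so it is closed.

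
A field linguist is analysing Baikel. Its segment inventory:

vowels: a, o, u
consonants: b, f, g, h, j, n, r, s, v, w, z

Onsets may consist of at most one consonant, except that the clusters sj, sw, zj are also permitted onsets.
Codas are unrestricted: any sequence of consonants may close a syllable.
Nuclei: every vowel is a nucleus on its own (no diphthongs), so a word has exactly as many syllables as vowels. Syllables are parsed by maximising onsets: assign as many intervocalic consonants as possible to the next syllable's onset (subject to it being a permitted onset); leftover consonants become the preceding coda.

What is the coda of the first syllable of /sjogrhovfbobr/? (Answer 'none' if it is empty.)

gr

Vowels present: o, o, o; each is a nucleus, giving 3 syllables.
Between /o/ (V1) and /o/ (V2): /grh/ — longest licit onset from the right is /h/, leaving /gr/ as coda.
Between /o/ (V2) and /o/ (V3): cluster /vfb/ — the longest permitted-onset suffix is /b/; onset = /b/, preceding coda = /vf/.
Putting it together: sjogr.hovf.bobr.
Syllable 1 is /sjogr/: onset /sj/, nucleus /o/, coda /gr/.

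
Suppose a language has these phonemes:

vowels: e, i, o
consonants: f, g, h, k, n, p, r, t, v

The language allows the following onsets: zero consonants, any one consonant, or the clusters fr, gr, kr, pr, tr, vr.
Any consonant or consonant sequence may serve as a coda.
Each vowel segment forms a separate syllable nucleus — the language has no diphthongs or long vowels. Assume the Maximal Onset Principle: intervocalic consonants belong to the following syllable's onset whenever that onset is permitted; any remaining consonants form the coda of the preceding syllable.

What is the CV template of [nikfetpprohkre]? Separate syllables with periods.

The vowels are i, e, o, e — 4 nuclei, so 4 syllables.
σ1/σ2 boundary: cluster /kf/ — the longest permitted-onset suffix is /f/; onset = /f/, preceding coda = /k/.
σ2/σ3 boundary: /tppr/ splits as /tp/ + /pr/ (/pr/ is the longest suffix that is a licit onset).
σ3/σ4 boundary: /hkr/ splits as /h/ + /kr/ (/kr/ is the longest suffix that is a licit onset).
Result: nik.fetp.proh.kre.
Mapping each syllable to C/V: /nik/ → CVC, /fetp/ → CVCC, /proh/ → CCVC, /kre/ → CCV.

CVC.CVCC.CCVC.CCV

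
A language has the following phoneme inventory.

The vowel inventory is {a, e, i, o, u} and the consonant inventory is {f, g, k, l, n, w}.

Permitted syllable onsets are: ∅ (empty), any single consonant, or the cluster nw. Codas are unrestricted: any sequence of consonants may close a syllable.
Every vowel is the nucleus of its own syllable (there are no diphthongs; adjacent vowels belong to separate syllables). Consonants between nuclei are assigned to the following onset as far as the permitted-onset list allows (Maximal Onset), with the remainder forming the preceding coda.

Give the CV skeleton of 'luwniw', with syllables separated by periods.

Vowels present: u, i; each is a nucleus, giving 2 syllables.
/u…i/ gap (V1→V2): /wn/; trying suffixes from longest down, /n/ is the first permitted one, so coda /w/ | onset /n/.
Putting it together: luw.niw.
Mapping each syllable to C/V: /luw/ → CVC, /niw/ → CVC.

CVC.CVC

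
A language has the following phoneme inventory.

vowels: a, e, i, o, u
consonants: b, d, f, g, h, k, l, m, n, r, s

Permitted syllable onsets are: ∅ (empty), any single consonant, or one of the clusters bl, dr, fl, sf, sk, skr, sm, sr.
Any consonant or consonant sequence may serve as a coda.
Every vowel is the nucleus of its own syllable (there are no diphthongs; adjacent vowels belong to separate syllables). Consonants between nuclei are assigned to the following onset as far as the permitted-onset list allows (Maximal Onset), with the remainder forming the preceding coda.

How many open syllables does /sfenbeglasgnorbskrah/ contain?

0

Nuclei (vowels): e, e, a, o, a → 5 syllables.
σ1/σ2 boundary: /nb/ splits as /n/ + /b/ (/b/ is the longest suffix that is a licit onset).
σ2/σ3 boundary: /gl/ splits as /g/ + /l/ (/l/ is the longest suffix that is a licit onset).
σ3/σ4 boundary: /sgn/ — longest licit onset from the right is /n/, leaving /sg/ as coda.
σ4/σ5 boundary: /rbskr/; trying suffixes from longest down, /skr/ is the first permitted one, so coda /rb/ | onset /skr/.
So the parse is sfen.beg.lasg.norb.skrah.
Classifying each syllable: /sfen/ (closed), /beg/ (closed), /lasg/ (closed), /norb/ (closed), /skrah/ (closed).
Open syllables: 0.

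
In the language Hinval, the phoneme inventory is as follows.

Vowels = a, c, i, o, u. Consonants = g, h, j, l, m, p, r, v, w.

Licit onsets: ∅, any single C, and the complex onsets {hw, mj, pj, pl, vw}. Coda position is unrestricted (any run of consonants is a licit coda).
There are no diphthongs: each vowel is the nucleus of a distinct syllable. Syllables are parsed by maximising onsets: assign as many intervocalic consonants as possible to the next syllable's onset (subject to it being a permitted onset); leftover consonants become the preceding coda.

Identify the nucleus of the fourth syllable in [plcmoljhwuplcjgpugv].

Nuclei (vowels): c, o, u, c, u → 5 syllables.
The fourth nucleus (vowel 4 from the left) is /c/.

c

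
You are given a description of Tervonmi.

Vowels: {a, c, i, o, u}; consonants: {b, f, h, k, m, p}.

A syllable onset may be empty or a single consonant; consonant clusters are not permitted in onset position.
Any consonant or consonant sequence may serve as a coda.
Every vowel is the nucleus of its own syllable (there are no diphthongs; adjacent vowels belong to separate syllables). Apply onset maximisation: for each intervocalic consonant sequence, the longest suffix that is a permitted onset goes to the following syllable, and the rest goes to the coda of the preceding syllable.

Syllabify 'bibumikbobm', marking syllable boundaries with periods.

bi.bu.mik.bobm

Vowels present: i, u, i, o; each is a nucleus, giving 4 syllables.
V1 /i/ – V2 /u/: /b/ is a single consonant, so it becomes the next onset.
V2 /u/ – V3 /i/: /m/ is a single consonant, so it becomes the next onset.
V3 /i/ – V4 /o/: /kb/ — longest licit onset from the right is /b/, leaving /k/ as coda.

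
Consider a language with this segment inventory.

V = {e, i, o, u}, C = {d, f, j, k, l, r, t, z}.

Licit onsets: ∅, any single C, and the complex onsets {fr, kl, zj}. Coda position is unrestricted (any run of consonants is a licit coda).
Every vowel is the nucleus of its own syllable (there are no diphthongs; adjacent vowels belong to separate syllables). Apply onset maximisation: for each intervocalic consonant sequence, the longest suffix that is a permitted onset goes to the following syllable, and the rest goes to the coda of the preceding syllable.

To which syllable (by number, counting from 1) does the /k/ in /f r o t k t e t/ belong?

1

Vowels present: o, e; each is a nucleus, giving 2 syllables.
/o…e/ gap (V1→V2): /tkt/ — longest licit onset from the right is /t/, leaving /tk/ as coda.
Putting it together: frotk.tet.
The /k/ is in the coda of syllable 1 (/frotk/).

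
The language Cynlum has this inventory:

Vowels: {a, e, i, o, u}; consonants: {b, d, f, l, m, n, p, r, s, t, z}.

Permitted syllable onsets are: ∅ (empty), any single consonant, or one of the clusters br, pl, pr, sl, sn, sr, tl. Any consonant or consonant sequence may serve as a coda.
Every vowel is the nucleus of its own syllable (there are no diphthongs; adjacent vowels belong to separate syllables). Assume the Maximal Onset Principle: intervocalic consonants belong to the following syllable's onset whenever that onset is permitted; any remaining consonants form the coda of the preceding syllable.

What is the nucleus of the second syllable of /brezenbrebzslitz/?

e

Vowels present: e, e, e, i; each is a nucleus, giving 4 syllables.
The second nucleus (vowel 2 from the left) is /e/.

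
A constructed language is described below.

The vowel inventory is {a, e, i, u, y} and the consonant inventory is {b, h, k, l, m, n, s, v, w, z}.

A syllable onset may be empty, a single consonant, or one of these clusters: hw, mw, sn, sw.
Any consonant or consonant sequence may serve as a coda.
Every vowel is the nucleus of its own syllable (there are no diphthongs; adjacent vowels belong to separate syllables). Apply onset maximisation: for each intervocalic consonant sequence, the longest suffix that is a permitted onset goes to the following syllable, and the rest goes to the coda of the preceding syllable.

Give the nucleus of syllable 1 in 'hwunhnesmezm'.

The vowels are u, e, e — 3 nuclei, so 3 syllables.
The first nucleus (vowel 1 from the left) is /u/.

u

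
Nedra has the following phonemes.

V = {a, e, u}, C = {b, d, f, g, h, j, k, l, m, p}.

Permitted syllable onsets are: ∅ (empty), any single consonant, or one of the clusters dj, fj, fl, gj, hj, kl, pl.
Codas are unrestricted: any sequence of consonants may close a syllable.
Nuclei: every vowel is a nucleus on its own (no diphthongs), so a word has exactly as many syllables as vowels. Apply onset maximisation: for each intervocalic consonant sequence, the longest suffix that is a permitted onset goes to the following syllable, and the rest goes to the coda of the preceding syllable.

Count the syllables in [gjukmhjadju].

Vowels present: u, a, u; each is a nucleus, giving 3 syllables.

3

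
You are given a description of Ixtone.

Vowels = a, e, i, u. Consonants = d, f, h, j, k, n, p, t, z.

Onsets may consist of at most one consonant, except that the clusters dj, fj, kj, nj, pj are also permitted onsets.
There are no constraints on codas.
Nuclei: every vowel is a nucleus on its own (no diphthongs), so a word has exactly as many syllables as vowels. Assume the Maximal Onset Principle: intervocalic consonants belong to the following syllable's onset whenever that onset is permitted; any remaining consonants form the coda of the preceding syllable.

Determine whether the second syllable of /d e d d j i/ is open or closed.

Nuclei (vowels): e, i → 2 syllables.
σ1/σ2 boundary: /ddj/; trying suffixes from longest down, /dj/ is the first permitted one, so coda /d/ | onset /dj/.
Result: ded.dji.
Syllable 2 is /dji/; it ends in its nucleus with no coda, so it is open.

open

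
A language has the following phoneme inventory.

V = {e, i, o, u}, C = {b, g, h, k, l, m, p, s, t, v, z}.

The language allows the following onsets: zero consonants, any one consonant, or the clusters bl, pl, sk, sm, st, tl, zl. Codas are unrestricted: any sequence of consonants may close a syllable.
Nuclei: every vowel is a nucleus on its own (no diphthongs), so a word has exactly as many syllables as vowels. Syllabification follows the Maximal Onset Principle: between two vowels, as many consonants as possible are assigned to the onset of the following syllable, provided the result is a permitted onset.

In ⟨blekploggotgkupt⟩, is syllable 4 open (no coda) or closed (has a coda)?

The vowels are e, o, o, u — 4 nuclei, so 4 syllables.
V1 /e/ – V2 /o/: /kpl/; trying suffixes from longest down, /pl/ is the first permitted one, so coda /k/ | onset /pl/.
V2 /o/ – V3 /o/: cluster /gg/ — the longest permitted-onset suffix is /g/; onset = /g/, preceding coda = /g/.
V3 /o/ – V4 /u/: cluster /tgk/ — the longest permitted-onset suffix is /k/; onset = /k/, preceding coda = /tg/.
Putting it together: blek.plog.gotg.kupt.
Syllable 4 is /kupt/ with coda /pt/, so it is closed.

closed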